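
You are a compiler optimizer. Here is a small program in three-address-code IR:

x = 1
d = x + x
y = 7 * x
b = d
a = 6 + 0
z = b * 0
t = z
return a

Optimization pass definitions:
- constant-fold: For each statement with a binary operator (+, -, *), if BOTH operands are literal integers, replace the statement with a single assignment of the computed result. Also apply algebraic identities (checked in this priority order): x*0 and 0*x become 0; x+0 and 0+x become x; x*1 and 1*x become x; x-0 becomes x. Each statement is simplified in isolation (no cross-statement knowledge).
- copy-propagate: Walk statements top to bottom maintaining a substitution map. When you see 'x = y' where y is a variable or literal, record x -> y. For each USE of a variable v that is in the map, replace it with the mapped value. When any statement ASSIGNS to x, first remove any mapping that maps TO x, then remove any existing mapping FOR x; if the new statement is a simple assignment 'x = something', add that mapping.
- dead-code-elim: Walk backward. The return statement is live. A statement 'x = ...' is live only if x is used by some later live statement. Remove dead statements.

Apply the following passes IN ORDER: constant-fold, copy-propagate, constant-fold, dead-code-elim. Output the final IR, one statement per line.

Initial IR:
  x = 1
  d = x + x
  y = 7 * x
  b = d
  a = 6 + 0
  z = b * 0
  t = z
  return a
After constant-fold (8 stmts):
  x = 1
  d = x + x
  y = 7 * x
  b = d
  a = 6
  z = 0
  t = z
  return a
After copy-propagate (8 stmts):
  x = 1
  d = 1 + 1
  y = 7 * 1
  b = d
  a = 6
  z = 0
  t = 0
  return 6
After constant-fold (8 stmts):
  x = 1
  d = 2
  y = 7
  b = d
  a = 6
  z = 0
  t = 0
  return 6
After dead-code-elim (1 stmts):
  return 6

Answer: return 6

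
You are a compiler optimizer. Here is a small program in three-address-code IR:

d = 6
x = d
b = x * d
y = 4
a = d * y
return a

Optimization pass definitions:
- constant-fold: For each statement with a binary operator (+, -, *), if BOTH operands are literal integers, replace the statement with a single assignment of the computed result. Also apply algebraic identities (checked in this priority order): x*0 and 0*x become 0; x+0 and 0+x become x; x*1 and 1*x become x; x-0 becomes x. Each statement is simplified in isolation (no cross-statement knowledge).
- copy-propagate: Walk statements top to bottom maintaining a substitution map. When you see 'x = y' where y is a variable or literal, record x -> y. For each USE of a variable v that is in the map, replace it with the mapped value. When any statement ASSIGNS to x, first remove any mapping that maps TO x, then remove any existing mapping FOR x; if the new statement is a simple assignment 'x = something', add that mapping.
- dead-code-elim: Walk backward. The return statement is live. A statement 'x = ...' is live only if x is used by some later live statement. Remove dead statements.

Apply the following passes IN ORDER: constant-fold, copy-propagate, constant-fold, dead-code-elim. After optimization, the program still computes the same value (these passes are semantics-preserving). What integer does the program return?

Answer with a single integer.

Answer: 24

Derivation:
Initial IR:
  d = 6
  x = d
  b = x * d
  y = 4
  a = d * y
  return a
After constant-fold (6 stmts):
  d = 6
  x = d
  b = x * d
  y = 4
  a = d * y
  return a
After copy-propagate (6 stmts):
  d = 6
  x = 6
  b = 6 * 6
  y = 4
  a = 6 * 4
  return a
After constant-fold (6 stmts):
  d = 6
  x = 6
  b = 36
  y = 4
  a = 24
  return a
After dead-code-elim (2 stmts):
  a = 24
  return a
Evaluate:
  d = 6  =>  d = 6
  x = d  =>  x = 6
  b = x * d  =>  b = 36
  y = 4  =>  y = 4
  a = d * y  =>  a = 24
  return a = 24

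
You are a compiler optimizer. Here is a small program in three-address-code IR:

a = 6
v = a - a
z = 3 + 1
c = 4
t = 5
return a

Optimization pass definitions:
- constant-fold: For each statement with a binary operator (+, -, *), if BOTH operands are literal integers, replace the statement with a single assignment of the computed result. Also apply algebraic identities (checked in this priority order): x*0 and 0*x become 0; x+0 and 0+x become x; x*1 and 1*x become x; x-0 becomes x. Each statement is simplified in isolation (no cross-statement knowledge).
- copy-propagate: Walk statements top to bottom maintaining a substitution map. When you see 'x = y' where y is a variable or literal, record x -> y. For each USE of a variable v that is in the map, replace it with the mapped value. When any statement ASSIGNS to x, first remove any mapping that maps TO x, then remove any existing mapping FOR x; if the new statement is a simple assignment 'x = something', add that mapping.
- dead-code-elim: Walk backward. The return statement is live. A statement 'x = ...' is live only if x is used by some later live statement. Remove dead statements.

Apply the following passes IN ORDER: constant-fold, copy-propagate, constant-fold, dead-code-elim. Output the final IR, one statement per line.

Answer: return 6

Derivation:
Initial IR:
  a = 6
  v = a - a
  z = 3 + 1
  c = 4
  t = 5
  return a
After constant-fold (6 stmts):
  a = 6
  v = a - a
  z = 4
  c = 4
  t = 5
  return a
After copy-propagate (6 stmts):
  a = 6
  v = 6 - 6
  z = 4
  c = 4
  t = 5
  return 6
After constant-fold (6 stmts):
  a = 6
  v = 0
  z = 4
  c = 4
  t = 5
  return 6
After dead-code-elim (1 stmts):
  return 6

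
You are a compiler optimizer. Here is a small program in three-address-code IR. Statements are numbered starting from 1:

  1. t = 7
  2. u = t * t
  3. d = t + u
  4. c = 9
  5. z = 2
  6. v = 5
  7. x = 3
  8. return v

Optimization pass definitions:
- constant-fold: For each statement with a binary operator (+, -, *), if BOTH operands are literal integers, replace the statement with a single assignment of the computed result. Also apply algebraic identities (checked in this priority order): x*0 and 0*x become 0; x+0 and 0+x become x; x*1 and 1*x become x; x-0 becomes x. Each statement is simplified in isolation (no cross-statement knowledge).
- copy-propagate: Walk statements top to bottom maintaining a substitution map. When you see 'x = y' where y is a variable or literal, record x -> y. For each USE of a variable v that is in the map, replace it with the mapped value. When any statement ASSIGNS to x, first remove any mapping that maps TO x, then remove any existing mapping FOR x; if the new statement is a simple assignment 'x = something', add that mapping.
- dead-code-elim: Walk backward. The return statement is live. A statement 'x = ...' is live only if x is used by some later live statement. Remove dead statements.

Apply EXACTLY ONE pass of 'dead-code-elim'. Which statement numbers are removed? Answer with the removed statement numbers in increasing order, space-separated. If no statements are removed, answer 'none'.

Backward liveness scan:
Stmt 1 't = 7': DEAD (t not in live set [])
Stmt 2 'u = t * t': DEAD (u not in live set [])
Stmt 3 'd = t + u': DEAD (d not in live set [])
Stmt 4 'c = 9': DEAD (c not in live set [])
Stmt 5 'z = 2': DEAD (z not in live set [])
Stmt 6 'v = 5': KEEP (v is live); live-in = []
Stmt 7 'x = 3': DEAD (x not in live set ['v'])
Stmt 8 'return v': KEEP (return); live-in = ['v']
Removed statement numbers: [1, 2, 3, 4, 5, 7]
Surviving IR:
  v = 5
  return v

Answer: 1 2 3 4 5 7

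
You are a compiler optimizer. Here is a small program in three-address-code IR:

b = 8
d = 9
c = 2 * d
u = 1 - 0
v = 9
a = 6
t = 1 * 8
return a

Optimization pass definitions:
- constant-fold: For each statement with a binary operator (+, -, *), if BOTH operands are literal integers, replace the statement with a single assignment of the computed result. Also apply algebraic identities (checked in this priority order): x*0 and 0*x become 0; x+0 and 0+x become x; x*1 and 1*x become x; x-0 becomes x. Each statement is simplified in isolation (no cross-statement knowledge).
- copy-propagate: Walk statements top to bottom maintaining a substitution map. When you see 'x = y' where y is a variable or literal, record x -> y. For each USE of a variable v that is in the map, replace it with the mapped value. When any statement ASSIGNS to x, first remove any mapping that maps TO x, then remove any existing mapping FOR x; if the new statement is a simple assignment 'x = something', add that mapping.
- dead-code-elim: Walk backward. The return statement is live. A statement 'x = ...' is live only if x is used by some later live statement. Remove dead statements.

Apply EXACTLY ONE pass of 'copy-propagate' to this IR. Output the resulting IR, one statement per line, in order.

Answer: b = 8
d = 9
c = 2 * 9
u = 1 - 0
v = 9
a = 6
t = 1 * 8
return 6

Derivation:
Applying copy-propagate statement-by-statement:
  [1] b = 8  (unchanged)
  [2] d = 9  (unchanged)
  [3] c = 2 * d  -> c = 2 * 9
  [4] u = 1 - 0  (unchanged)
  [5] v = 9  (unchanged)
  [6] a = 6  (unchanged)
  [7] t = 1 * 8  (unchanged)
  [8] return a  -> return 6
Result (8 stmts):
  b = 8
  d = 9
  c = 2 * 9
  u = 1 - 0
  v = 9
  a = 6
  t = 1 * 8
  return 6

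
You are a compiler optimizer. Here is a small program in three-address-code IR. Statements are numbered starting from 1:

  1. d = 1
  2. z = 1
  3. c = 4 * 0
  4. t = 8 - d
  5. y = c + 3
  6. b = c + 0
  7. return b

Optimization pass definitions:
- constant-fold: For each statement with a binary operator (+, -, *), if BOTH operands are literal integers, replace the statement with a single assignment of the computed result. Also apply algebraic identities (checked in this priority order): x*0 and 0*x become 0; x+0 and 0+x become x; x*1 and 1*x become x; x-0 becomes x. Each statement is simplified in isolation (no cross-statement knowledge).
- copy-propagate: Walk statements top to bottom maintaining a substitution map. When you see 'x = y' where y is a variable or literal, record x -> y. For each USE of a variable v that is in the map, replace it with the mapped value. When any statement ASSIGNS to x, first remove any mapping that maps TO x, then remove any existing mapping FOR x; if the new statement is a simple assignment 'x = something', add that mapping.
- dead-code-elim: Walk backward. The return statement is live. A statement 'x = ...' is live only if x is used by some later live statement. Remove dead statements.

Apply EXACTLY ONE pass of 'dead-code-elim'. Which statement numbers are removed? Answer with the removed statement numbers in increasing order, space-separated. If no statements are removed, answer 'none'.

Answer: 1 2 4 5

Derivation:
Backward liveness scan:
Stmt 1 'd = 1': DEAD (d not in live set [])
Stmt 2 'z = 1': DEAD (z not in live set [])
Stmt 3 'c = 4 * 0': KEEP (c is live); live-in = []
Stmt 4 't = 8 - d': DEAD (t not in live set ['c'])
Stmt 5 'y = c + 3': DEAD (y not in live set ['c'])
Stmt 6 'b = c + 0': KEEP (b is live); live-in = ['c']
Stmt 7 'return b': KEEP (return); live-in = ['b']
Removed statement numbers: [1, 2, 4, 5]
Surviving IR:
  c = 4 * 0
  b = c + 0
  return b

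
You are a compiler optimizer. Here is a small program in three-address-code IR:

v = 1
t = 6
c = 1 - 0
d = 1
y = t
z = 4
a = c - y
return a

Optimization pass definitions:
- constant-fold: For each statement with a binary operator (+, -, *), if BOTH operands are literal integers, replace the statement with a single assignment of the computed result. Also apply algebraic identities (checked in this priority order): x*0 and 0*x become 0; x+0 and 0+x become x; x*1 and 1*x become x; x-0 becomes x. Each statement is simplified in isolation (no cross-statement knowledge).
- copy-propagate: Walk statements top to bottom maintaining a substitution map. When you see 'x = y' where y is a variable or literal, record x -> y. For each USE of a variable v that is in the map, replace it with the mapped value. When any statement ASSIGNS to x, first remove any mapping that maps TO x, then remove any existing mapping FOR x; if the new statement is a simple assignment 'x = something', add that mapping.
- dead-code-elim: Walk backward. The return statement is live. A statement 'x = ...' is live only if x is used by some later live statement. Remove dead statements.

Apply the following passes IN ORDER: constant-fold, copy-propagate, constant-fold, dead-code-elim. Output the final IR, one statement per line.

Answer: a = -5
return a

Derivation:
Initial IR:
  v = 1
  t = 6
  c = 1 - 0
  d = 1
  y = t
  z = 4
  a = c - y
  return a
After constant-fold (8 stmts):
  v = 1
  t = 6
  c = 1
  d = 1
  y = t
  z = 4
  a = c - y
  return a
After copy-propagate (8 stmts):
  v = 1
  t = 6
  c = 1
  d = 1
  y = 6
  z = 4
  a = 1 - 6
  return a
After constant-fold (8 stmts):
  v = 1
  t = 6
  c = 1
  d = 1
  y = 6
  z = 4
  a = -5
  return a
After dead-code-elim (2 stmts):
  a = -5
  return a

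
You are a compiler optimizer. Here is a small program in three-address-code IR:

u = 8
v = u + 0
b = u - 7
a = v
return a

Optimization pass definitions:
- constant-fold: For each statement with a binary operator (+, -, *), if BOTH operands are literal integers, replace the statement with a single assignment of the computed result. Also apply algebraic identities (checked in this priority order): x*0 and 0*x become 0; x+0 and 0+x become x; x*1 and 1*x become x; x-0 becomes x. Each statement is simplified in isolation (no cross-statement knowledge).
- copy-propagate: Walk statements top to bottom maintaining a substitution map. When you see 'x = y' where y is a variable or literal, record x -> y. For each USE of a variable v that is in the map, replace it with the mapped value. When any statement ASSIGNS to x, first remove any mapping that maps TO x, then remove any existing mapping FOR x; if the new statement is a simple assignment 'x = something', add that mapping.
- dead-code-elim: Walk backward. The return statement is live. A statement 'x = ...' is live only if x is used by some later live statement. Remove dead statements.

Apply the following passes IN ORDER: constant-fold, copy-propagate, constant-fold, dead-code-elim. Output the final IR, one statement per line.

Initial IR:
  u = 8
  v = u + 0
  b = u - 7
  a = v
  return a
After constant-fold (5 stmts):
  u = 8
  v = u
  b = u - 7
  a = v
  return a
After copy-propagate (5 stmts):
  u = 8
  v = 8
  b = 8 - 7
  a = 8
  return 8
After constant-fold (5 stmts):
  u = 8
  v = 8
  b = 1
  a = 8
  return 8
After dead-code-elim (1 stmts):
  return 8

Answer: return 8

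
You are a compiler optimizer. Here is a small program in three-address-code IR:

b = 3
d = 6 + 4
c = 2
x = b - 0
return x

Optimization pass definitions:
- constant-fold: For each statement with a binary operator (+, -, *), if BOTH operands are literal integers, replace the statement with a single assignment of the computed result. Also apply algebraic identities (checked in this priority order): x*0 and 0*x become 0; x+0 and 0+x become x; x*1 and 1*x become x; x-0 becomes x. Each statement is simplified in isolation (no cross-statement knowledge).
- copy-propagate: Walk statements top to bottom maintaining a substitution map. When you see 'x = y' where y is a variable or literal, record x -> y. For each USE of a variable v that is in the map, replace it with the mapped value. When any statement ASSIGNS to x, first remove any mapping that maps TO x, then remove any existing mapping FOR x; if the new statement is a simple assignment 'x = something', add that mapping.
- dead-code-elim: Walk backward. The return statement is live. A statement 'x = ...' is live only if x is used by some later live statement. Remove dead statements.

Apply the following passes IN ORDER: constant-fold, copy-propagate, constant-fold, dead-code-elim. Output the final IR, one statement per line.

Initial IR:
  b = 3
  d = 6 + 4
  c = 2
  x = b - 0
  return x
After constant-fold (5 stmts):
  b = 3
  d = 10
  c = 2
  x = b
  return x
After copy-propagate (5 stmts):
  b = 3
  d = 10
  c = 2
  x = 3
  return 3
After constant-fold (5 stmts):
  b = 3
  d = 10
  c = 2
  x = 3
  return 3
After dead-code-elim (1 stmts):
  return 3

Answer: return 3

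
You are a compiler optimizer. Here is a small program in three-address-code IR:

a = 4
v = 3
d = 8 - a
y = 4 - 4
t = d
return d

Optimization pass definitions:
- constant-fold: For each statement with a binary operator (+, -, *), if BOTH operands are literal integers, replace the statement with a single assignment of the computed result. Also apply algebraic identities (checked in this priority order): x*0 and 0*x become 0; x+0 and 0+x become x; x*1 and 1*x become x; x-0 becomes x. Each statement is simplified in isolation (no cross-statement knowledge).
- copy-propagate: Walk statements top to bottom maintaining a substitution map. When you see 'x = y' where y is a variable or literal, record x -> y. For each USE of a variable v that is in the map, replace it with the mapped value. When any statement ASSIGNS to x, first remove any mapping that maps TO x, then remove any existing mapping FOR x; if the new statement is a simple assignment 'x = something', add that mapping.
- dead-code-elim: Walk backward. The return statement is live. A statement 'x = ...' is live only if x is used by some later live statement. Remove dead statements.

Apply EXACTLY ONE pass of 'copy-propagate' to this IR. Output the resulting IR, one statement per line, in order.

Answer: a = 4
v = 3
d = 8 - 4
y = 4 - 4
t = d
return d

Derivation:
Applying copy-propagate statement-by-statement:
  [1] a = 4  (unchanged)
  [2] v = 3  (unchanged)
  [3] d = 8 - a  -> d = 8 - 4
  [4] y = 4 - 4  (unchanged)
  [5] t = d  (unchanged)
  [6] return d  (unchanged)
Result (6 stmts):
  a = 4
  v = 3
  d = 8 - 4
  y = 4 - 4
  t = d
  return d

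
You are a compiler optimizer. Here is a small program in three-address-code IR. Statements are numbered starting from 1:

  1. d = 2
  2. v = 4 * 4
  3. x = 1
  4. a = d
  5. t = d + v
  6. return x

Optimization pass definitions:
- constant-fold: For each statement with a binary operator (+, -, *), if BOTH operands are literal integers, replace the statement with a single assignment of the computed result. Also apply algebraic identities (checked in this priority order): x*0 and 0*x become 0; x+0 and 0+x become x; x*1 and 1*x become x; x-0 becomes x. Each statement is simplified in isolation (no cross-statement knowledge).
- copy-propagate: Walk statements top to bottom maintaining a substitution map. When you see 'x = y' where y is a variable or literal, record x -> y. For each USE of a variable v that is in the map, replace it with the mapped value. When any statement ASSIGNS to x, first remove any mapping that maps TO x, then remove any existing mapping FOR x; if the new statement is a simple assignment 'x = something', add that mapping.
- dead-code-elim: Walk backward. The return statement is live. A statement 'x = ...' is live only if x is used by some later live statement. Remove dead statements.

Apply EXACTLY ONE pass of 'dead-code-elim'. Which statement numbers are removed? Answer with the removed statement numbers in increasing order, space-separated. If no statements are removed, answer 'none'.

Backward liveness scan:
Stmt 1 'd = 2': DEAD (d not in live set [])
Stmt 2 'v = 4 * 4': DEAD (v not in live set [])
Stmt 3 'x = 1': KEEP (x is live); live-in = []
Stmt 4 'a = d': DEAD (a not in live set ['x'])
Stmt 5 't = d + v': DEAD (t not in live set ['x'])
Stmt 6 'return x': KEEP (return); live-in = ['x']
Removed statement numbers: [1, 2, 4, 5]
Surviving IR:
  x = 1
  return x

Answer: 1 2 4 5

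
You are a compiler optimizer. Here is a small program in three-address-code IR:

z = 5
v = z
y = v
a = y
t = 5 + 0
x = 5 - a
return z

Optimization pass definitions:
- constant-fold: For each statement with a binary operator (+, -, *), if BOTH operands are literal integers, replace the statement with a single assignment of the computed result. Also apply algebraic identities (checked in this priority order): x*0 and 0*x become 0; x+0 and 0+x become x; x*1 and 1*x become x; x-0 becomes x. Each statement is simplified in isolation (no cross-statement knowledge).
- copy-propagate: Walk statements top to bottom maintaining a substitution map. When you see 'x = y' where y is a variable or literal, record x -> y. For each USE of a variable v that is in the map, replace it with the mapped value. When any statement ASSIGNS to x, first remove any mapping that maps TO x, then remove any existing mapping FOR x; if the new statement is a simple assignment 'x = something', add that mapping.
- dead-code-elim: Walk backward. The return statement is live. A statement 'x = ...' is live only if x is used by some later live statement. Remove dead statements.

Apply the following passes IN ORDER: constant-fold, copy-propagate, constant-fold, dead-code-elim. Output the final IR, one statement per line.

Initial IR:
  z = 5
  v = z
  y = v
  a = y
  t = 5 + 0
  x = 5 - a
  return z
After constant-fold (7 stmts):
  z = 5
  v = z
  y = v
  a = y
  t = 5
  x = 5 - a
  return z
After copy-propagate (7 stmts):
  z = 5
  v = 5
  y = 5
  a = 5
  t = 5
  x = 5 - 5
  return 5
After constant-fold (7 stmts):
  z = 5
  v = 5
  y = 5
  a = 5
  t = 5
  x = 0
  return 5
After dead-code-elim (1 stmts):
  return 5

Answer: return 5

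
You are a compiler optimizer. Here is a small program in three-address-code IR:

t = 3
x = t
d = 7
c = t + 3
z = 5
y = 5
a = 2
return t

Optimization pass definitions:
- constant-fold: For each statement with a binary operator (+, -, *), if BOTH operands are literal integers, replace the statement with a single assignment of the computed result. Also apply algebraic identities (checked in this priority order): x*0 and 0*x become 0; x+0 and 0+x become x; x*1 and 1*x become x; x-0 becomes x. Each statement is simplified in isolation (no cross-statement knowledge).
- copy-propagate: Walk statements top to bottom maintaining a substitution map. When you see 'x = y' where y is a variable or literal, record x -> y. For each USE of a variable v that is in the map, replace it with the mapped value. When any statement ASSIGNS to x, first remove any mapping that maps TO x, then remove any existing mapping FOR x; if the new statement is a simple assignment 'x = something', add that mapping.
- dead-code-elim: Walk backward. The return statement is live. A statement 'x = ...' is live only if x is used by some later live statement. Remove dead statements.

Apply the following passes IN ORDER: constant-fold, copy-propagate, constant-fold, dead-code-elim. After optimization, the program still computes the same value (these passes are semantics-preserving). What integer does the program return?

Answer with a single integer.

Answer: 3

Derivation:
Initial IR:
  t = 3
  x = t
  d = 7
  c = t + 3
  z = 5
  y = 5
  a = 2
  return t
After constant-fold (8 stmts):
  t = 3
  x = t
  d = 7
  c = t + 3
  z = 5
  y = 5
  a = 2
  return t
After copy-propagate (8 stmts):
  t = 3
  x = 3
  d = 7
  c = 3 + 3
  z = 5
  y = 5
  a = 2
  return 3
After constant-fold (8 stmts):
  t = 3
  x = 3
  d = 7
  c = 6
  z = 5
  y = 5
  a = 2
  return 3
After dead-code-elim (1 stmts):
  return 3
Evaluate:
  t = 3  =>  t = 3
  x = t  =>  x = 3
  d = 7  =>  d = 7
  c = t + 3  =>  c = 6
  z = 5  =>  z = 5
  y = 5  =>  y = 5
  a = 2  =>  a = 2
  return t = 3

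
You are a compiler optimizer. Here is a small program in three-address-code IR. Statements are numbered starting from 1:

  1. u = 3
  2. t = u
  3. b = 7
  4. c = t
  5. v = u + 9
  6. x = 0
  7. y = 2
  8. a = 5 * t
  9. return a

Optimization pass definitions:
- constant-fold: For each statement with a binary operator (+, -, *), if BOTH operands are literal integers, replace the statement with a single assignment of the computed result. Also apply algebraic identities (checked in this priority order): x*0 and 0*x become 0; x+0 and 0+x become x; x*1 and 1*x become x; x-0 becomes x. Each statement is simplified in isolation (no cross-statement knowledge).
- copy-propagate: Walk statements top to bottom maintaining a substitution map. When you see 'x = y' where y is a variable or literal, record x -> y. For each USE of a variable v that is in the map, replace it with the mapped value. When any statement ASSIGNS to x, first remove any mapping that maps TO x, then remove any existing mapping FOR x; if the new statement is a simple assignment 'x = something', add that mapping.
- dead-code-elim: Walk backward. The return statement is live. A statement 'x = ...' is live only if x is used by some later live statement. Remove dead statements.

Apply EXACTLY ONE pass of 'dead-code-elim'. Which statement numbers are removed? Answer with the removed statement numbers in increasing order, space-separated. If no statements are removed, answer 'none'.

Backward liveness scan:
Stmt 1 'u = 3': KEEP (u is live); live-in = []
Stmt 2 't = u': KEEP (t is live); live-in = ['u']
Stmt 3 'b = 7': DEAD (b not in live set ['t'])
Stmt 4 'c = t': DEAD (c not in live set ['t'])
Stmt 5 'v = u + 9': DEAD (v not in live set ['t'])
Stmt 6 'x = 0': DEAD (x not in live set ['t'])
Stmt 7 'y = 2': DEAD (y not in live set ['t'])
Stmt 8 'a = 5 * t': KEEP (a is live); live-in = ['t']
Stmt 9 'return a': KEEP (return); live-in = ['a']
Removed statement numbers: [3, 4, 5, 6, 7]
Surviving IR:
  u = 3
  t = u
  a = 5 * t
  return a

Answer: 3 4 5 6 7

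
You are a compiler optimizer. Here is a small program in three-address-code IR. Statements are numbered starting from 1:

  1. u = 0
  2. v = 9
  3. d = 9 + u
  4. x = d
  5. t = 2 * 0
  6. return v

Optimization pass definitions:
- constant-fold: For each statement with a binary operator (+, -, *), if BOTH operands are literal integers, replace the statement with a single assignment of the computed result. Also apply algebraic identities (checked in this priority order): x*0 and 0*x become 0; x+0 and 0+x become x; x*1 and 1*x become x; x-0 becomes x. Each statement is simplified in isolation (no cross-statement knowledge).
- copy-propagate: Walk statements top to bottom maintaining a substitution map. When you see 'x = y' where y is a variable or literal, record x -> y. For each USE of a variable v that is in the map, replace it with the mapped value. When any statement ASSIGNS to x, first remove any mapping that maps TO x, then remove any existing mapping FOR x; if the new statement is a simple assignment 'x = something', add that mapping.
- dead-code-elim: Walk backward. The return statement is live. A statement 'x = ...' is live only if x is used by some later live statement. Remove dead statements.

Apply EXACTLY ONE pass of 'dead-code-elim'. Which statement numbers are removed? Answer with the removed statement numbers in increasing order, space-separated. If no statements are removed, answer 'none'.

Answer: 1 3 4 5

Derivation:
Backward liveness scan:
Stmt 1 'u = 0': DEAD (u not in live set [])
Stmt 2 'v = 9': KEEP (v is live); live-in = []
Stmt 3 'd = 9 + u': DEAD (d not in live set ['v'])
Stmt 4 'x = d': DEAD (x not in live set ['v'])
Stmt 5 't = 2 * 0': DEAD (t not in live set ['v'])
Stmt 6 'return v': KEEP (return); live-in = ['v']
Removed statement numbers: [1, 3, 4, 5]
Surviving IR:
  v = 9
  return v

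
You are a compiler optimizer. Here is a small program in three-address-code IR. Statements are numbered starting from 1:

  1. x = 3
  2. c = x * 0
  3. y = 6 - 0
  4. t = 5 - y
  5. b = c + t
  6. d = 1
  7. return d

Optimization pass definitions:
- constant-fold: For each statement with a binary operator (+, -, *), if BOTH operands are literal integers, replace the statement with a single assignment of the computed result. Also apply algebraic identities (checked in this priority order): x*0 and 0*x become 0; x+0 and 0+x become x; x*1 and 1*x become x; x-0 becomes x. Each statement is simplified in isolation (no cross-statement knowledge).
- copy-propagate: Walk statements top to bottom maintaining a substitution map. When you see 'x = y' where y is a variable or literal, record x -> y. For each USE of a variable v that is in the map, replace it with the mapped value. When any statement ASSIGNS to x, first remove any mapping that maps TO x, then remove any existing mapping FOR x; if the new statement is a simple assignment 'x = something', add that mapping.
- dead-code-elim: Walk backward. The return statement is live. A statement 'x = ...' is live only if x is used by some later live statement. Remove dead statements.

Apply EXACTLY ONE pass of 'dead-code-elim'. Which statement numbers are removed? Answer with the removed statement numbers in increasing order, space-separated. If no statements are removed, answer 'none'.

Backward liveness scan:
Stmt 1 'x = 3': DEAD (x not in live set [])
Stmt 2 'c = x * 0': DEAD (c not in live set [])
Stmt 3 'y = 6 - 0': DEAD (y not in live set [])
Stmt 4 't = 5 - y': DEAD (t not in live set [])
Stmt 5 'b = c + t': DEAD (b not in live set [])
Stmt 6 'd = 1': KEEP (d is live); live-in = []
Stmt 7 'return d': KEEP (return); live-in = ['d']
Removed statement numbers: [1, 2, 3, 4, 5]
Surviving IR:
  d = 1
  return d

Answer: 1 2 3 4 5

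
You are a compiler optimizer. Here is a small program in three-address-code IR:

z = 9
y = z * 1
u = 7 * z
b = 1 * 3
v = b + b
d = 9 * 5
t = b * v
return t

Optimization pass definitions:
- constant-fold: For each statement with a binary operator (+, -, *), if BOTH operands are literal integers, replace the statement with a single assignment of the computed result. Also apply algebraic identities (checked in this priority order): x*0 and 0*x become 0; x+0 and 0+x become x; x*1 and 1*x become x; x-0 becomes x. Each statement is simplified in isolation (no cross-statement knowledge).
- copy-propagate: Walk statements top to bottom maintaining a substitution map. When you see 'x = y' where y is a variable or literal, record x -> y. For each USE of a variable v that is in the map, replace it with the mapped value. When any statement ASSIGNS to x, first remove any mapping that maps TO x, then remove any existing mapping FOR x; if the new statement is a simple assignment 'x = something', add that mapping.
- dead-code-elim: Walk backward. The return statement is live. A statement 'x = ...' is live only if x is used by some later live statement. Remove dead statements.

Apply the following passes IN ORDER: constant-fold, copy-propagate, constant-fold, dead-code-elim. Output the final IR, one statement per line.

Answer: v = 6
t = 3 * v
return t

Derivation:
Initial IR:
  z = 9
  y = z * 1
  u = 7 * z
  b = 1 * 3
  v = b + b
  d = 9 * 5
  t = b * v
  return t
After constant-fold (8 stmts):
  z = 9
  y = z
  u = 7 * z
  b = 3
  v = b + b
  d = 45
  t = b * v
  return t
After copy-propagate (8 stmts):
  z = 9
  y = 9
  u = 7 * 9
  b = 3
  v = 3 + 3
  d = 45
  t = 3 * v
  return t
After constant-fold (8 stmts):
  z = 9
  y = 9
  u = 63
  b = 3
  v = 6
  d = 45
  t = 3 * v
  return t
After dead-code-elim (3 stmts):
  v = 6
  t = 3 * v
  return t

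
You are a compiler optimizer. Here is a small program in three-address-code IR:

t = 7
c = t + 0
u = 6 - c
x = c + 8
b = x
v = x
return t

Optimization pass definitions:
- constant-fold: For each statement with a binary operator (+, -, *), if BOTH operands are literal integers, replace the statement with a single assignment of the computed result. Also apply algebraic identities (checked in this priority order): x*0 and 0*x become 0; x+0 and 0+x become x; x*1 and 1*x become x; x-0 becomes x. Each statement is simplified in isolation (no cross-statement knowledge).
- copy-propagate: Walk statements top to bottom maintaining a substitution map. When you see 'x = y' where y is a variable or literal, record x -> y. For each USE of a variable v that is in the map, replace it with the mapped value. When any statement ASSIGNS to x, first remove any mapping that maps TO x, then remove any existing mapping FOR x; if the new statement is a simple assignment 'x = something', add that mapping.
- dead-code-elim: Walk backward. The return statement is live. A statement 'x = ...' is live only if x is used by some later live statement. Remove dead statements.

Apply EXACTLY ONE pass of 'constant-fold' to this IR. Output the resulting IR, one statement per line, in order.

Answer: t = 7
c = t
u = 6 - c
x = c + 8
b = x
v = x
return t

Derivation:
Applying constant-fold statement-by-statement:
  [1] t = 7  (unchanged)
  [2] c = t + 0  -> c = t
  [3] u = 6 - c  (unchanged)
  [4] x = c + 8  (unchanged)
  [5] b = x  (unchanged)
  [6] v = x  (unchanged)
  [7] return t  (unchanged)
Result (7 stmts):
  t = 7
  c = t
  u = 6 - c
  x = c + 8
  b = x
  v = x
  return t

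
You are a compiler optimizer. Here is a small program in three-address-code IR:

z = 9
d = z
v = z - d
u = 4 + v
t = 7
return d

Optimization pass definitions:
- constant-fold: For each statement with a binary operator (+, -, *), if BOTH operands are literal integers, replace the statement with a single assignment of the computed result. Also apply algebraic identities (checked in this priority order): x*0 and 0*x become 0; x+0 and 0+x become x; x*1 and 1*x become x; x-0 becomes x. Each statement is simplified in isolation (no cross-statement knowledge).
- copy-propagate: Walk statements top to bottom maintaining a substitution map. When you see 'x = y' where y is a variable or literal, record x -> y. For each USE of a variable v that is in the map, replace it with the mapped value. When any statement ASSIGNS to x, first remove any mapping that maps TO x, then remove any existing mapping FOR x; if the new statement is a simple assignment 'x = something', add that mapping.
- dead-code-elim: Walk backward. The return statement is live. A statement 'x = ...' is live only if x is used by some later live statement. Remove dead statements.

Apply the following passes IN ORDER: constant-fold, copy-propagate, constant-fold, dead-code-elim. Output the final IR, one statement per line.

Initial IR:
  z = 9
  d = z
  v = z - d
  u = 4 + v
  t = 7
  return d
After constant-fold (6 stmts):
  z = 9
  d = z
  v = z - d
  u = 4 + v
  t = 7
  return d
After copy-propagate (6 stmts):
  z = 9
  d = 9
  v = 9 - 9
  u = 4 + v
  t = 7
  return 9
After constant-fold (6 stmts):
  z = 9
  d = 9
  v = 0
  u = 4 + v
  t = 7
  return 9
After dead-code-elim (1 stmts):
  return 9

Answer: return 9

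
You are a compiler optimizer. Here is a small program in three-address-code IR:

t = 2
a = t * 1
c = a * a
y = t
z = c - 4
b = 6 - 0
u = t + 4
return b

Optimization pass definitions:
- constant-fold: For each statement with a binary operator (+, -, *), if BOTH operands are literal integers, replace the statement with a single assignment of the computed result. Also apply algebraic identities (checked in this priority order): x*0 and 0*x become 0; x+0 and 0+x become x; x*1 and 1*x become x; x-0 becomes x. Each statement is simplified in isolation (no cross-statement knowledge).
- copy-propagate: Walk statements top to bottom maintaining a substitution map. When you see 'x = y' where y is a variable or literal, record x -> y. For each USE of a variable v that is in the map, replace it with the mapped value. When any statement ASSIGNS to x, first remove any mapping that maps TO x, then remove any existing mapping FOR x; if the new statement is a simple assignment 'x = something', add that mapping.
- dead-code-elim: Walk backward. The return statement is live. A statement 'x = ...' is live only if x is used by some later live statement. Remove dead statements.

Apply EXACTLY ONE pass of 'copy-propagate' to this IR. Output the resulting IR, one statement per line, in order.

Answer: t = 2
a = 2 * 1
c = a * a
y = 2
z = c - 4
b = 6 - 0
u = 2 + 4
return b

Derivation:
Applying copy-propagate statement-by-statement:
  [1] t = 2  (unchanged)
  [2] a = t * 1  -> a = 2 * 1
  [3] c = a * a  (unchanged)
  [4] y = t  -> y = 2
  [5] z = c - 4  (unchanged)
  [6] b = 6 - 0  (unchanged)
  [7] u = t + 4  -> u = 2 + 4
  [8] return b  (unchanged)
Result (8 stmts):
  t = 2
  a = 2 * 1
  c = a * a
  y = 2
  z = c - 4
  b = 6 - 0
  u = 2 + 4
  return b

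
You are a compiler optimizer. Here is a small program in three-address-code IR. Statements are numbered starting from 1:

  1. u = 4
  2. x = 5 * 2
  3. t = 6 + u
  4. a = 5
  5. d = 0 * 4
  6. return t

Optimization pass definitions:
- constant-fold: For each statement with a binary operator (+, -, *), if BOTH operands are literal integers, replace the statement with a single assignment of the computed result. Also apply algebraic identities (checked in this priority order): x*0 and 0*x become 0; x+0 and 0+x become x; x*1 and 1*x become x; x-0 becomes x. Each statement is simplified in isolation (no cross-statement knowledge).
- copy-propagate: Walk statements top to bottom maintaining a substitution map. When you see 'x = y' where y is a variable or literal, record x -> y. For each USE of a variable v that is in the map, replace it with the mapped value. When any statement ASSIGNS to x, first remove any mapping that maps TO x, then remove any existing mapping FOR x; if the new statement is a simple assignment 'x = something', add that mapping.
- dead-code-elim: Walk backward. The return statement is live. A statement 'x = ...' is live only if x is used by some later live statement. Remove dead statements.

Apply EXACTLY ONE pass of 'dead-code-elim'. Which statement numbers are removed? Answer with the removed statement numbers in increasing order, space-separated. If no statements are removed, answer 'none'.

Backward liveness scan:
Stmt 1 'u = 4': KEEP (u is live); live-in = []
Stmt 2 'x = 5 * 2': DEAD (x not in live set ['u'])
Stmt 3 't = 6 + u': KEEP (t is live); live-in = ['u']
Stmt 4 'a = 5': DEAD (a not in live set ['t'])
Stmt 5 'd = 0 * 4': DEAD (d not in live set ['t'])
Stmt 6 'return t': KEEP (return); live-in = ['t']
Removed statement numbers: [2, 4, 5]
Surviving IR:
  u = 4
  t = 6 + u
  return t

Answer: 2 4 5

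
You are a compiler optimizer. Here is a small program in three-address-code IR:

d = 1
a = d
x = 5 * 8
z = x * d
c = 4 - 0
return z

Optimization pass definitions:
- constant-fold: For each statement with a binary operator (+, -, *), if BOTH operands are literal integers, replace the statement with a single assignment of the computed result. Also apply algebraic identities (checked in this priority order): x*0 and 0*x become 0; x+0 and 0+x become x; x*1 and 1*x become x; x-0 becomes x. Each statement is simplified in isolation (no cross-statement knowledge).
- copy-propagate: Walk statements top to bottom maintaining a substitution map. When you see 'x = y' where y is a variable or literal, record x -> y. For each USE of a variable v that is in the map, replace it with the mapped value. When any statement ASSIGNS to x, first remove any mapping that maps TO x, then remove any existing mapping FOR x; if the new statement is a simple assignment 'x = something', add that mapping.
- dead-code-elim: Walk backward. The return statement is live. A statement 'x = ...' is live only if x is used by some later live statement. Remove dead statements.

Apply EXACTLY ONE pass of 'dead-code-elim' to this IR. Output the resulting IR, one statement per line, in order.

Applying dead-code-elim statement-by-statement:
  [6] return z  -> KEEP (return); live=['z']
  [5] c = 4 - 0  -> DEAD (c not live)
  [4] z = x * d  -> KEEP; live=['d', 'x']
  [3] x = 5 * 8  -> KEEP; live=['d']
  [2] a = d  -> DEAD (a not live)
  [1] d = 1  -> KEEP; live=[]
Result (4 stmts):
  d = 1
  x = 5 * 8
  z = x * d
  return z

Answer: d = 1
x = 5 * 8
z = x * d
return z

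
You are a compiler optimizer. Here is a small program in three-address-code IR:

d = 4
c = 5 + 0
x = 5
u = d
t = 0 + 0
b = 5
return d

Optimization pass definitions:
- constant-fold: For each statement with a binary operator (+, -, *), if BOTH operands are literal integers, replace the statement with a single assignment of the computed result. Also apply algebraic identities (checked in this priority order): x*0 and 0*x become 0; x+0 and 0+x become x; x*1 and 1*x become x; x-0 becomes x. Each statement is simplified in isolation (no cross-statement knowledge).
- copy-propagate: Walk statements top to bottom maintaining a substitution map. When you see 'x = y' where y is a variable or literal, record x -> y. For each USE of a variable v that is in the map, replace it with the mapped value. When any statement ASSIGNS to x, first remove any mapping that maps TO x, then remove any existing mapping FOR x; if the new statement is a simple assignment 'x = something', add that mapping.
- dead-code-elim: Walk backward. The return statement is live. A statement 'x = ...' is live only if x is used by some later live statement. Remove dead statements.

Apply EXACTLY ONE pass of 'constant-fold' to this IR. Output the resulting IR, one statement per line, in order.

Answer: d = 4
c = 5
x = 5
u = d
t = 0
b = 5
return d

Derivation:
Applying constant-fold statement-by-statement:
  [1] d = 4  (unchanged)
  [2] c = 5 + 0  -> c = 5
  [3] x = 5  (unchanged)
  [4] u = d  (unchanged)
  [5] t = 0 + 0  -> t = 0
  [6] b = 5  (unchanged)
  [7] return d  (unchanged)
Result (7 stmts):
  d = 4
  c = 5
  x = 5
  u = d
  t = 0
  b = 5
  return d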